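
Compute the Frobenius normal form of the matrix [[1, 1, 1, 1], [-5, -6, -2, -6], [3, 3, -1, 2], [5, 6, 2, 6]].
The invariant factors of A (the non-unit diagonal entries of the Smith normal form of xI - A over ℚ[x]) are x(x^3 - 2x + 3), each dividing the next. The characteristic polynomial is their product, x(x^3 - 2x + 3).

The rational canonical form is the block-diagonal matrix of companion matrices C(f_i):
R = [[0, 0, 0, 0], [1, 0, 0, -3], [0, 1, 0, 2], [0, 0, 1, 0]].

Note the characteristic polynomial does not split into linear factors over ℚ, so A has no Jordan form over ℚ; the rational canonical form exists over any field.

R = [[0, 0, 0, 0], [1, 0, 0, -3], [0, 1, 0, 2], [0, 0, 1, 0]]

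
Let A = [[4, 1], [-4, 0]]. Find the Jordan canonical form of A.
J = [[2, 1], [0, 2]]

The characteristic polynomial is det(xI - A) = (x - 2)^2, so the eigenvalues are 2 (algebraic multiplicity 2).

For λ = 2: rank(A - 2I) = 1, rank((A - 2I)^2) = 0. The eigenspace has dimension 2 - 1 = 1, so there is 1 Jordan block; the rank sequence gives block sizes [2].

Assembling the blocks gives the Jordan form J above.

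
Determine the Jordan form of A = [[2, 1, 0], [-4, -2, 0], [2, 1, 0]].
The characteristic polynomial is det(xI - A) = x^3, so the eigenvalues are 0 (algebraic multiplicity 3).

For λ = 0: rank(A) = 1, rank(A^2) = 0. The eigenspace has dimension 3 - 1 = 2, so there are 2 Jordan blocks; the rank sequence gives block sizes [2, 1].

Assembling the blocks gives the Jordan form J above.

J = [[0, 1, 0], [0, 0, 0], [0, 0, 0]]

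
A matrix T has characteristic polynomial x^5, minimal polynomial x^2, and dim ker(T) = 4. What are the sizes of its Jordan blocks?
λ = 0: algebraic multiplicity 5 (exponent in χ_T), largest block size 2 (exponent in m_T), 4 blocks (geometric multiplicity). These force block sizes [2, 1, 1, 1].

Jordan blocks: (0, 2), (0, 1), (0, 1), (0, 1)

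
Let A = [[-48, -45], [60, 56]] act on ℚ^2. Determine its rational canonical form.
R = [[0, -12], [1, 8]]

The invariant factors of A (the non-unit diagonal entries of the Smith normal form of xI - A over ℚ[x]) are (x - 6)(x - 2), each dividing the next. The characteristic polynomial is their product, (x - 6)(x - 2).

The rational canonical form is the block-diagonal matrix of companion matrices C(f_i):
R = [[0, -12], [1, 8]].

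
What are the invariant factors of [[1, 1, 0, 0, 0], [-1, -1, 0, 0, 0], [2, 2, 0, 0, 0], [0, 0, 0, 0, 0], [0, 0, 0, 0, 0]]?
x, x, x, x^2

The Jordan structure of A has elementary divisors x^2, x, x, x. Arranging the block sizes at each eigenvalue in decreasing order and taking row products gives the invariant factors.

Invariant factors (smallest first, each dividing the next): x, x, x, x^2.

Check: the last factor x^2 is the minimal polynomial, and the product x^5 is the characteristic polynomial.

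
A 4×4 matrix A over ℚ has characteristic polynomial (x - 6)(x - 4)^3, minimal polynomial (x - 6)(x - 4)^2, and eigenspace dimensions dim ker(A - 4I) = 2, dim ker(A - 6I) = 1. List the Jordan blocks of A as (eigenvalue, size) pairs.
λ = 4: algebraic multiplicity 3 (exponent in χ_A), largest block size 2 (exponent in m_A), 2 blocks (geometric multiplicity). These force block sizes [2, 1].
λ = 6: algebraic multiplicity 1 (exponent in χ_A), largest block size 1 (exponent in m_A), 1 block (geometric multiplicity). This forces block sizes [1].

Jordan blocks: (4, 2), (4, 1), (6, 1)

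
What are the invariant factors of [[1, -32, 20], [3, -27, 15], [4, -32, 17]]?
x + 3, (x + 3)^2

The Jordan structure of A has elementary divisors (x + 3)^2, (x + 3). Arranging the block sizes at each eigenvalue in decreasing order and taking row products gives the invariant factors.

Invariant factors (smallest first, each dividing the next): x + 3, (x + 3)^2.

Check: the last factor (x + 3)^2 is the minimal polynomial, and the product (x + 3)^3 is the characteristic polynomial.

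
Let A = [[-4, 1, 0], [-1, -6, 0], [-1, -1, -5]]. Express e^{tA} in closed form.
e^{tA} = [[(t + 1)*e^{-5*t}, t*e^{-5*t}, 0], [-t*e^{-5*t}, (1 - t)*e^{-5*t}, 0], [-t*e^{-5*t}, -t*e^{-5*t}, e^{-5*t}]]

A has Jordan form J = [[-5, 1, 0], [0, -5, 0], [0, 0, -5]] with A = PJP^{-1}, so e^{tA} = P e^{tJ} P^{-1}.

For a Jordan block J_k(λ), e^{tJ_k(λ)} = e^{λt} · (I + tN + t^2 N^2/2! + ... + t^{k-1} N^{k-1}/(k-1)!) where N is the nilpotent superdiagonal part.

Assembling the blocks and conjugating back gives the entries of e^{tA} as shown above.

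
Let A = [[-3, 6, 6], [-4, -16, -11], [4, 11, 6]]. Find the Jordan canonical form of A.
The characteristic polynomial is det(xI - A) = (x + 3)(x + 5)^2, so the eigenvalues are -5 (algebraic multiplicity 2), -3 (algebraic multiplicity 1).

For λ = -5: rank(A + 5I) = 2, rank((A + 5I)^2) = 1. The eigenspace has dimension 3 - 2 = 1, so there is 1 Jordan block; the rank sequence gives block sizes [2].

For λ = -3: algebraic multiplicity 1 gives one 1×1 block.

Assembling the blocks gives the Jordan form J above.

J = [[-5, 1, 0], [0, -5, 0], [0, 0, -3]]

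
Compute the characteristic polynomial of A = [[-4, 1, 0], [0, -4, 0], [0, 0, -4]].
xI - A = [[x + 4, -1, 0], [0, x + 4, 0], [0, 0, x + 4]].

Expanding det(xI - A) along the first row:
det(xI - A) = + (x + 4)·det([[x + 4, 0], [0, x + 4]]) - (-1)·det([[0, 0], [0, x + 4]]) + (0)·det([[0, x + 4], [0, 0]]).

Evaluating gives χ_A(x) = x^3 + 12x^2 + 48x + 64 = (x + 4)^3.

χ_A(x) = (x + 4)^3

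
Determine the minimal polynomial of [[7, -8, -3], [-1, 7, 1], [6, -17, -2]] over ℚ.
The characteristic polynomial factors as (x - 4)^3. The minimal polynomial is ∏(x - λ)^{k_λ} where k_λ is the size of the largest Jordan block at λ.

For λ = 4: rank(A - 4I) = 2, and the largest Jordan block has size 3 (the smallest k with rank((A - 4I)^k) = rank((A - 4I)^(k+1))).

So m_A(x) = (x - 4)^3.

m_A(x) = (x - 4)^3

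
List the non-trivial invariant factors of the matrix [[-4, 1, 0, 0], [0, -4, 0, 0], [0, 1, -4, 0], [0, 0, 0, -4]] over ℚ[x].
The Jordan structure of A has elementary divisors (x + 4)^2, (x + 4), (x + 4). Arranging the block sizes at each eigenvalue in decreasing order and taking row products gives the invariant factors.

Invariant factors (smallest first, each dividing the next): x + 4, x + 4, (x + 4)^2.

Check: the last factor (x + 4)^2 is the minimal polynomial, and the product (x + 4)^4 is the characteristic polynomial.

x + 4, x + 4, (x + 4)^2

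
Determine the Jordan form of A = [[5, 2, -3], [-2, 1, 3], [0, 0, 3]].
J = [[3, 1, 0], [0, 3, 0], [0, 0, 3]]

The characteristic polynomial is det(xI - A) = (x - 3)^3, so the eigenvalues are 3 (algebraic multiplicity 3).

For λ = 3: rank(A - 3I) = 1, rank((A - 3I)^2) = 0. The eigenspace has dimension 3 - 1 = 2, so there are 2 Jordan blocks; the rank sequence gives block sizes [2, 1].

Assembling the blocks gives the Jordan form J above.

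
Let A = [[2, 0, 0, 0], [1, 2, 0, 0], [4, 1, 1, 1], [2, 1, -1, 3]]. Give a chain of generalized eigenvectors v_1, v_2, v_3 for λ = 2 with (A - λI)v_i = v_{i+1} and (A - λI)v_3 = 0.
We seek v_1 ∈ ker((A - 2I)^3) \ ker((A - 2I)^2), then set v_{i+1} = (A - 2I) v_i.

One such chain is v_1 = [[1, 0, 1, -1]]^T, v_2 = [[0, 1, 2, 0]]^T, v_3 = [[0, 0, -1, -1]]^T. Check: (A - 2I) v_3 = [[0, 0, 0, 0]]^T = 0.

v_1 = [[1, 0, 1, -1]]^T, v_2 = [[0, 1, 2, 0]]^T, v_3 = [[0, 0, -1, -1]]^T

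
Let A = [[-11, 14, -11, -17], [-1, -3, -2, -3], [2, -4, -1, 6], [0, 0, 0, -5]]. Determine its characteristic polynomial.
χ_A(x) = (x + 5)^4

xI - A = [[x + 11, -14, 11, 17], [1, x + 3, 2, 3], [-2, 4, x + 1, -6], [0, 0, 0, x + 5]].

Expanding det(xI - A) along the first row:
det(xI - A) = + (x + 11)·det([[x + 3, 2, 3], [4, x + 1, -6], [0, 0, x + 5]]) - (-14)·det([[1, 2, 3], [-2, x + 1, -6], [0, 0, x + 5]]) + (11)·det([[1, x + 3, 3], [-2, 4, -6], [0, 0, x + 5]]) - (17)·det([[1, x + 3, 2], [-2, 4, x + 1], [0, 0, 0]]).

Evaluating gives χ_A(x) = x^4 + 20x^3 + 150x^2 + 500x + 625 = (x + 5)^4.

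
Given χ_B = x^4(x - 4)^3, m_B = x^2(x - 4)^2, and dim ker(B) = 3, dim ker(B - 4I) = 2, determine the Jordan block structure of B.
λ = 0: algebraic multiplicity 4 (exponent in χ_B), largest block size 2 (exponent in m_B), 3 blocks (geometric multiplicity). These force block sizes [2, 1, 1].
λ = 4: algebraic multiplicity 3 (exponent in χ_B), largest block size 2 (exponent in m_B), 2 blocks (geometric multiplicity). These force block sizes [2, 1].

Jordan blocks: (0, 2), (0, 1), (0, 1), (4, 2), (4, 1)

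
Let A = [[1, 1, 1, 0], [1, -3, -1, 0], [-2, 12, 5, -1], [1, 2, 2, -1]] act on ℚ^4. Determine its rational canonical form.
The invariant factors of A (the non-unit diagonal entries of the Smith normal form of xI - A over ℚ[x]) are (x - 2)(x^3 - x + 1), each dividing the next. The characteristic polynomial is their product, (x - 2)(x^3 - x + 1).

The rational canonical form is the block-diagonal matrix of companion matrices C(f_i):
R = [[0, 0, 0, 2], [1, 0, 0, -3], [0, 1, 0, 1], [0, 0, 1, 2]].

Note the characteristic polynomial does not split into linear factors over ℚ, so A has no Jordan form over ℚ; the rational canonical form exists over any field.

R = [[0, 0, 0, 2], [1, 0, 0, -3], [0, 1, 0, 1], [0, 0, 1, 2]]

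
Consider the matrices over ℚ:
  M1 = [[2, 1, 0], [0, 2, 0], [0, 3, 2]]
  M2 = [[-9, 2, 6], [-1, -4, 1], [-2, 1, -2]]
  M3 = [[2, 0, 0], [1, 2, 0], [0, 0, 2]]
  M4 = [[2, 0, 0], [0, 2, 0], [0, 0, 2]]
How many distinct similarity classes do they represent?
Characteristic polynomials: χ_{M1} = (x - 2)^3, χ_{M2} = (x + 5)^3, χ_{M3} = (x - 2)^3, χ_{M4} = (x - 2)^3.

{M1, M3}: invariant factors x - 2, (x - 2)^2.

{M2}: invariant factors (x + 5)^3.

{M4}: invariant factors x - 2, x - 2, x - 2.

Matrices are similar if and only if their invariant-factor lists agree; the partition into similarity classes is {M1, M3}, {M2}, {M4}.

3 classes: {M1, M3}, {M2}, {M4}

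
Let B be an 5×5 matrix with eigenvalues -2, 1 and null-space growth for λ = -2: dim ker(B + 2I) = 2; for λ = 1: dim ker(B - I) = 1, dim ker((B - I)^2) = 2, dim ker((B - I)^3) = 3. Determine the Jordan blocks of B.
λ = -2: successive nullity increments [2] count blocks of size ≥ k; block sizes are [1, 1].
λ = 1: successive nullity increments [1, 1, 1] count blocks of size ≥ k; block sizes are [3].

Jordan blocks: (-2, 1), (-2, 1), (1, 3)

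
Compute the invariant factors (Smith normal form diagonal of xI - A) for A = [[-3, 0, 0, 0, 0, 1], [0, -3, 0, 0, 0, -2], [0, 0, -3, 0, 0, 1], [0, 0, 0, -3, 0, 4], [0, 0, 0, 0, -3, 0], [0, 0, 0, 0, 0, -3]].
The Jordan structure of A has elementary divisors (x + 3)^2, (x + 3), (x + 3), (x + 3), (x + 3). Arranging the block sizes at each eigenvalue in decreasing order and taking row products gives the invariant factors.

Invariant factors (smallest first, each dividing the next): x + 3, x + 3, x + 3, x + 3, (x + 3)^2.

Check: the last factor (x + 3)^2 is the minimal polynomial, and the product (x + 3)^6 is the characteristic polynomial.

x + 3, x + 3, x + 3, x + 3, (x + 3)^2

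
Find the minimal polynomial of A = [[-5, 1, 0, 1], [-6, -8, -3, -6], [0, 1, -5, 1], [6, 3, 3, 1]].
m_A(x) = (x + 2)(x + 5)^2

The characteristic polynomial factors as (x + 2)(x + 5)^3. The minimal polynomial is ∏(x - λ)^{k_λ} where k_λ is the size of the largest Jordan block at λ.

For λ = -5: rank(A + 5I) = 2, and the largest Jordan block has size 2 (the smallest k with rank((A + 5I)^k) = rank((A + 5I)^(k+1))).
For λ = -2: rank(A + 2I) = 3, and the largest Jordan block has size 1 (the smallest k with rank((A + 2I)^k) = rank((A + 2I)^(k+1))).

So m_A(x) = (x + 2)(x + 5)^2.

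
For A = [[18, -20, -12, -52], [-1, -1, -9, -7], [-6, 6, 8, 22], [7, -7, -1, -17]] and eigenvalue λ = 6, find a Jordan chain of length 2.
v_1 = [[3, 0, -1, 1]]^T, v_2 = [[-4, -1, 2, -1]]^T

We seek v_1 ∈ ker((A - 6I)^2) \ ker(A - 6I), then set v_{i+1} = (A - 6I) v_i.

One such chain is v_1 = [[3, 0, -1, 1]]^T, v_2 = [[-4, -1, 2, -1]]^T. Check: (A - 6I) v_2 = [[0, 0, 0, 0]]^T = 0.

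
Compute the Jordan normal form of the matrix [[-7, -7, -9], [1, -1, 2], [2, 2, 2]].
The characteristic polynomial is det(xI - A) = (x + 2)^3, so the eigenvalues are -2 (algebraic multiplicity 3).

For λ = -2: rank(A + 2I) = 2, rank((A + 2I)^2) = 1, rank((A + 2I)^3) = 0. The eigenspace has dimension 3 - 2 = 1, so there is 1 Jordan block; the rank sequence gives block sizes [3].

Assembling the blocks gives the Jordan form J above.

J = [[-2, 1, 0], [0, -2, 1], [0, 0, -2]]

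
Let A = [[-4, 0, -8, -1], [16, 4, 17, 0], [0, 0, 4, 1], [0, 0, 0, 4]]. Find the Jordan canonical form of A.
The characteristic polynomial is det(xI - A) = (x - 4)^3(x + 4), so the eigenvalues are -4 (algebraic multiplicity 1), 4 (algebraic multiplicity 3).

For λ = -4: algebraic multiplicity 1 gives one 1×1 block.

For λ = 4: rank(A - 4I) = 3, rank((A - 4I)^2) = 2, rank((A - 4I)^3) = 1. The eigenspace has dimension 4 - 3 = 1, so there is 1 Jordan block; the rank sequence gives block sizes [3].

Assembling the blocks gives the Jordan form J above.

J = [[-4, 0, 0, 0], [0, 4, 1, 0], [0, 0, 4, 1], [0, 0, 0, 4]]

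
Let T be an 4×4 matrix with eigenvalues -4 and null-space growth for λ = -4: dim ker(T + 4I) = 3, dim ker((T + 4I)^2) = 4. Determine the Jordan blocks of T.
Jordan blocks: (-4, 2), (-4, 1), (-4, 1)

λ = -4: successive nullity increments [3, 1] count blocks of size ≥ k; block sizes are [2, 1, 1].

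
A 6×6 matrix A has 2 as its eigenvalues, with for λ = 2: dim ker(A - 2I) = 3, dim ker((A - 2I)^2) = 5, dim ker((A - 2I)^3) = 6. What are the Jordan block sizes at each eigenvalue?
Jordan blocks: (2, 3), (2, 2), (2, 1)

λ = 2: successive nullity increments [3, 2, 1] count blocks of size ≥ k; block sizes are [3, 2, 1].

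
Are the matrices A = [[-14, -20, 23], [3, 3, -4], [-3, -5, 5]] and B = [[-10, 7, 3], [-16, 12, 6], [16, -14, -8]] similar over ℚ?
Both have characteristic polynomial (x + 2)^3, but the minimal polynomial of A is (x + 2)^3 while the minimal polynomial of B is (x + 2)^2. The minimal polynomial is a similarity invariant, so A and B are not similar.

No.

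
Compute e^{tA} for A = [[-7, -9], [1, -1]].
A has Jordan form J = [[-4, 1], [0, -4]] with A = PJP^{-1}, so e^{tA} = P e^{tJ} P^{-1}.

For a Jordan block J_k(λ), e^{tJ_k(λ)} = e^{λt} · (I + tN + t^2 N^2/2! + ... + t^{k-1} N^{k-1}/(k-1)!) where N is the nilpotent superdiagonal part.

Assembling the blocks and conjugating back gives the entries of e^{tA} as shown above.

e^{tA} = [[(1 - 3*t)*e^{-4*t}, -9*t*e^{-4*t}], [t*e^{-4*t}, (3*t + 1)*e^{-4*t}]]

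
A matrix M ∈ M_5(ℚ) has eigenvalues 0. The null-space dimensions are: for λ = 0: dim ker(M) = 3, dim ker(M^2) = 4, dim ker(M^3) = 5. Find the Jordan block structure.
Jordan blocks: (0, 3), (0, 1), (0, 1)

λ = 0: successive nullity increments [3, 1, 1] count blocks of size ≥ k; block sizes are [3, 1, 1].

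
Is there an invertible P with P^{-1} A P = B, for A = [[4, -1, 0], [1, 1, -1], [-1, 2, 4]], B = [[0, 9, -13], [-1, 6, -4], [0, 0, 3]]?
Yes.

Two matrices over a field are similar if and only if they have the same invariant factors.

Both A and B have characteristic polynomial (x - 3)^3 and minimal polynomial (x - 3)^3. Computing further, both have invariant factors (x - 3)^3. Hence A and B are similar.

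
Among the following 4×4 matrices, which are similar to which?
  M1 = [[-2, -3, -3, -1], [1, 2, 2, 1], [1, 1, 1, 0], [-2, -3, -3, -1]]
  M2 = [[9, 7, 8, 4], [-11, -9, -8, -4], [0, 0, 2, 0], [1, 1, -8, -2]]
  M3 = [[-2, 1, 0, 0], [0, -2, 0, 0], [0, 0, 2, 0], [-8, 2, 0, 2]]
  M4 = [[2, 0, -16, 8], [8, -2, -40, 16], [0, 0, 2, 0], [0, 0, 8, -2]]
3 classes: {M1}, {M2, M3}, {M4}

Characteristic polynomials: χ_{M1} = x^4, χ_{M2} = (x - 2)^2(x + 2)^2, χ_{M3} = (x - 2)^2(x + 2)^2, χ_{M4} = (x - 2)^2(x + 2)^2.

{M1}: invariant factors x^2, x^2.

{M2, M3}: invariant factors x - 2, (x - 2)(x + 2)^2.

{M4}: invariant factors (x - 2)(x + 2), (x - 2)(x + 2).

Matrices are similar if and only if their invariant-factor lists agree; the partition into similarity classes is {M1}, {M2, M3}, {M4}.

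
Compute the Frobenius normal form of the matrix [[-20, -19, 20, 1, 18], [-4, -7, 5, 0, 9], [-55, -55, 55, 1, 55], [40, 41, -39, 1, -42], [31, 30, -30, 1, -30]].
The invariant factors of A (the non-unit diagonal entries of the Smith normal form of xI - A over ℚ[x]) are (x - 5)(x^2 + 3x - 2)^2, each dividing the next. The characteristic polynomial is their product, (x - 5)(x^2 + 3x - 2)^2.

The rational canonical form is the block-diagonal matrix of companion matrices C(f_i):
R = [[0, 0, 0, 0, 20], [1, 0, 0, 0, -64], [0, 1, 0, 0, 37], [0, 0, 1, 0, 25], [0, 0, 0, 1, -1]].

Note the characteristic polynomial does not split into linear factors over ℚ, so A has no Jordan form over ℚ; the rational canonical form exists over any field.

R = [[0, 0, 0, 0, 20], [1, 0, 0, 0, -64], [0, 1, 0, 0, 37], [0, 0, 1, 0, 25], [0, 0, 0, 1, -1]]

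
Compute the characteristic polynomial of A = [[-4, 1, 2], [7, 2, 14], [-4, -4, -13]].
xI - A = [[x + 4, -1, -2], [-7, x - 2, -14], [4, 4, x + 13]].

Expanding det(xI - A) along the first row:
det(xI - A) = + (x + 4)·det([[x - 2, -14], [4, x + 13]]) - (-1)·det([[-7, -14], [4, x + 13]]) + (-2)·det([[-7, x - 2], [4, 4]]).

Evaluating gives χ_A(x) = x^3 + 15x^2 + 75x + 125 = (x + 5)^3.

χ_A(x) = (x + 5)^3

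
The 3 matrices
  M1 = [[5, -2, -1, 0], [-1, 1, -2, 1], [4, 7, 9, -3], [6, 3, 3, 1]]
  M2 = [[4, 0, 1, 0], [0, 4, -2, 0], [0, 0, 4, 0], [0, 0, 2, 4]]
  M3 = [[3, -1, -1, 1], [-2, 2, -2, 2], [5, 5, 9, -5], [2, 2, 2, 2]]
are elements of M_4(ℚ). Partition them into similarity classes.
2 classes: {M1}, {M2, M3}

Characteristic polynomials: χ_{M1} = (x - 4)^4, χ_{M2} = (x - 4)^4, χ_{M3} = (x - 4)^4.

{M1}: invariant factors x - 4, (x - 4)^3.

{M2, M3}: invariant factors x - 4, x - 4, (x - 4)^2.

Matrices are similar if and only if their invariant-factor lists agree; the partition into similarity classes is {M1}, {M2, M3}.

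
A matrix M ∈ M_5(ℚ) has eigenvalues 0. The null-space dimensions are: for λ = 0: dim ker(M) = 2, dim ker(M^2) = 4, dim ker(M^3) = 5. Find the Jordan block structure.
λ = 0: successive nullity increments [2, 2, 1] count blocks of size ≥ k; block sizes are [3, 2].

Jordan blocks: (0, 3), (0, 2)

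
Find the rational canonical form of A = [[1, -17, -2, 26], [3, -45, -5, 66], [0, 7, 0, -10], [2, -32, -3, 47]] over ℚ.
R = [[0, 0, 0, 9], [1, 0, 0, 6], [0, 1, 0, -3], [0, 0, 1, 3]]

The invariant factors of A (the non-unit diagonal entries of the Smith normal form of xI - A over ℚ[x]) are (x - 3)(x^3 + 3x + 3), each dividing the next. The characteristic polynomial is their product, (x - 3)(x^3 + 3x + 3).

The rational canonical form is the block-diagonal matrix of companion matrices C(f_i):
R = [[0, 0, 0, 9], [1, 0, 0, 6], [0, 1, 0, -3], [0, 0, 1, 3]].

Note the characteristic polynomial does not split into linear factors over ℚ, so A has no Jordan form over ℚ; the rational canonical form exists over any field.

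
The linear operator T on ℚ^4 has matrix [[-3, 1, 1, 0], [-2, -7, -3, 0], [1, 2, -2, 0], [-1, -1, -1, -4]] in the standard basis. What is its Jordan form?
J = [[-4, 1, 0, 0], [0, -4, 1, 0], [0, 0, -4, 0], [0, 0, 0, -4]]

The characteristic polynomial is det(xI - A) = (x + 4)^4, so the eigenvalues are -4 (algebraic multiplicity 4).

For λ = -4: rank(A + 4I) = 2, rank((A + 4I)^2) = 1, rank((A + 4I)^3) = 0. The eigenspace has dimension 4 - 2 = 2, so there are 2 Jordan blocks; the rank sequence gives block sizes [3, 1].

Assembling the blocks gives the Jordan form J above.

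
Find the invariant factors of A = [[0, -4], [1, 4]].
(x - 2)^2

The Jordan structure of A has elementary divisors (x - 2)^2. Arranging the block sizes at each eigenvalue in decreasing order and taking row products gives the invariant factors.

Invariant factors (smallest first, each dividing the next): (x - 2)^2.

Check: the last factor (x - 2)^2 is the minimal polynomial, and the product (x - 2)^2 is the characteristic polynomial.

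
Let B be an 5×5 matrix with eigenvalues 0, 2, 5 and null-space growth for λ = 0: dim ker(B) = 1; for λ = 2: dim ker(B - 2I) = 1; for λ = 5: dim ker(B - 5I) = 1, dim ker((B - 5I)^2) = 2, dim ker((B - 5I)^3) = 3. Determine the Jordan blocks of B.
Jordan blocks: (0, 1), (2, 1), (5, 3)

λ = 0: successive nullity increments [1] count blocks of size ≥ k; block sizes are [1].
λ = 2: successive nullity increments [1] count blocks of size ≥ k; block sizes are [1].
λ = 5: successive nullity increments [1, 1, 1] count blocks of size ≥ k; block sizes are [3].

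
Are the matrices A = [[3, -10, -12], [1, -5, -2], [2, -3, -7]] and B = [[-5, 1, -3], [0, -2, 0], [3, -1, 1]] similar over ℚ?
trace(A) = -9 but trace(B) = -6. The trace is a similarity invariant, so A and B are not similar.

No.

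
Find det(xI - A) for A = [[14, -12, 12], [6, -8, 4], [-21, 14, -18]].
χ_A(x) = (x + 4)^3

xI - A = [[x - 14, 12, -12], [-6, x + 8, -4], [21, -14, x + 18]].

Expanding det(xI - A) along the first row:
det(xI - A) = + (x - 14)·det([[x + 8, -4], [-14, x + 18]]) - (12)·det([[-6, -4], [21, x + 18]]) + (-12)·det([[-6, x + 8], [21, -14]]).

Evaluating gives χ_A(x) = x^3 + 12x^2 + 48x + 64 = (x + 4)^3.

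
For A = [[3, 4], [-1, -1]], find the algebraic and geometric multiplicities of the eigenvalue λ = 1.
algebraic multiplicity 2, geometric multiplicity 1

The characteristic polynomial is (x - 1)^2, so the factor x - 1 appears with exponent 2: the algebraic multiplicity is 2.

rank(A - I) = 1, so the eigenspace has dimension 2 - 1 = 1: the geometric multiplicity is 1.

Since 1 < 2, A is not diagonalizable.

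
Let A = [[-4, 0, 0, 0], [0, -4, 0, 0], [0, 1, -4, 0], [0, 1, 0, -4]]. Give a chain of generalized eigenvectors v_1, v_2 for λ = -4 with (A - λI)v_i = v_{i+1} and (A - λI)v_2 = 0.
v_1 = [[-1, 1, 0, 2]]^T, v_2 = [[0, 0, 1, 1]]^T

We seek v_1 ∈ ker((A + 4I)^2) \ ker(A + 4I), then set v_{i+1} = (A + 4I) v_i.

One such chain is v_1 = [[-1, 1, 0, 2]]^T, v_2 = [[0, 0, 1, 1]]^T. Check: (A + 4I) v_2 = [[0, 0, 0, 0]]^T = 0.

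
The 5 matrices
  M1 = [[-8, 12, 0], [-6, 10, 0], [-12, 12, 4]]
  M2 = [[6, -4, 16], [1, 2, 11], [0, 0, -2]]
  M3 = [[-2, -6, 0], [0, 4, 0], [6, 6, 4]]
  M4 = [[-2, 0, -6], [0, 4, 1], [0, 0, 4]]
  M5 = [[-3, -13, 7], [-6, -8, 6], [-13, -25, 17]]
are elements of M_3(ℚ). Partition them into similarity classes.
Characteristic polynomials: χ_{M1} = (x - 4)^2(x + 2), χ_{M2} = (x - 4)^2(x + 2), χ_{M3} = (x - 4)^2(x + 2), χ_{M4} = (x - 4)^2(x + 2), χ_{M5} = (x - 4)^2(x + 2).

{M1, M3}: invariant factors x - 4, (x - 4)(x + 2).

{M2, M4, M5}: invariant factors (x - 4)^2(x + 2).

Matrices are similar if and only if their invariant-factor lists agree; the partition into similarity classes is {M1, M3}, {M2, M4, M5}.

2 classes: {M1, M3}, {M2, M4, M5}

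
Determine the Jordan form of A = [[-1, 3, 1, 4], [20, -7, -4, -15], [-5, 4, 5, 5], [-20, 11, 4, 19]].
The characteristic polynomial is det(xI - A) = (x - 4)^4, so the eigenvalues are 4 (algebraic multiplicity 4).

For λ = 4: rank(A - 4I) = 2, rank((A - 4I)^2) = 0. The eigenspace has dimension 4 - 2 = 2, so there are 2 Jordan blocks; the rank sequence gives block sizes [2, 2].

Assembling the blocks gives the Jordan form J above.

J = [[4, 1, 0, 0], [0, 4, 0, 0], [0, 0, 4, 1], [0, 0, 0, 4]]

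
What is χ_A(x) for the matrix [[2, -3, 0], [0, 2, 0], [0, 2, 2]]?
χ_A(x) = (x - 2)^3

xI - A = [[x - 2, 3, 0], [0, x - 2, 0], [0, -2, x - 2]].

Expanding det(xI - A) along the first row:
det(xI - A) = + (x - 2)·det([[x - 2, 0], [-2, x - 2]]) - (3)·det([[0, 0], [0, x - 2]]) + (0)·det([[0, x - 2], [0, -2]]).

Evaluating gives χ_A(x) = x^3 - 6x^2 + 12x - 8 = (x - 2)^3.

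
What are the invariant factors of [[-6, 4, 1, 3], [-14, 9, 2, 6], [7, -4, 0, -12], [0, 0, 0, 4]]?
The Jordan structure of A has elementary divisors (x - 1)^2, (x - 1), (x - 4). Arranging the block sizes at each eigenvalue in decreasing order and taking row products gives the invariant factors.

Invariant factors (smallest first, each dividing the next): x - 1, (x - 4)(x - 1)^2.

Check: the last factor (x - 4)(x - 1)^2 is the minimal polynomial, and the product (x - 4)(x - 1)^3 is the characteristic polynomial.

x - 1, (x - 4)(x - 1)^2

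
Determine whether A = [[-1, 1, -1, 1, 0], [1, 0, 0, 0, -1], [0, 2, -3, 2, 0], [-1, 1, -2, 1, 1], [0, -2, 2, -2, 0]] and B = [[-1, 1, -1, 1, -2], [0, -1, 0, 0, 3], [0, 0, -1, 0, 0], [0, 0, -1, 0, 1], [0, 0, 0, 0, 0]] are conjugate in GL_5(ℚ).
Yes.

Two matrices over a field are similar if and only if they have the same invariant factors.

Both A and B have characteristic polynomial x^2(x + 1)^3 and minimal polynomial x^2(x + 1)^2. Computing further, both have invariant factors x + 1, x^2(x + 1)^2. Hence A and B are similar.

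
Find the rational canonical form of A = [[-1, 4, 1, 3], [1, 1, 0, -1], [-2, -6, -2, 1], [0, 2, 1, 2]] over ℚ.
The invariant factors of A (the non-unit diagonal entries of the Smith normal form of xI - A over ℚ[x]) are x^2 - 3, x^2 - 3, each dividing the next. The characteristic polynomial is their product, (x^2 - 3)^2.

The rational canonical form is the block-diagonal matrix of companion matrices C(f_i):
R = [[0, 3, 0, 0], [1, 0, 0, 0], [0, 0, 0, 3], [0, 0, 1, 0]].

Note the characteristic polynomial does not split into linear factors over ℚ, so A has no Jordan form over ℚ; the rational canonical form exists over any field.

R = [[0, 3, 0, 0], [1, 0, 0, 0], [0, 0, 0, 3], [0, 0, 1, 0]]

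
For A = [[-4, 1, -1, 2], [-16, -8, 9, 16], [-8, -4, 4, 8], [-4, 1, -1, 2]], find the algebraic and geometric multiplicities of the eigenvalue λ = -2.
algebraic multiplicity 3, geometric multiplicity 1

The characteristic polynomial is x(x + 2)^3, so the factor x + 2 appears with exponent 3: the algebraic multiplicity is 3.

rank(A + 2I) = 3, so the eigenspace has dimension 4 - 3 = 1: the geometric multiplicity is 1.

Since 1 < 3, A is not diagonalizable.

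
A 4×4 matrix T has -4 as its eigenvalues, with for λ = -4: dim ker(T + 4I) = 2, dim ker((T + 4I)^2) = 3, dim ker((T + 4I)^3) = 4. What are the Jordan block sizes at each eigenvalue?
λ = -4: successive nullity increments [2, 1, 1] count blocks of size ≥ k; block sizes are [3, 1].

Jordan blocks: (-4, 3), (-4, 1)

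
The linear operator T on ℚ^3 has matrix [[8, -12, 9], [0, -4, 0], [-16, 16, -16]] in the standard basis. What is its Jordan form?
The characteristic polynomial is det(xI - A) = (x + 4)^3, so the eigenvalues are -4 (algebraic multiplicity 3).

For λ = -4: rank(A + 4I) = 1, rank((A + 4I)^2) = 0. The eigenspace has dimension 3 - 1 = 2, so there are 2 Jordan blocks; the rank sequence gives block sizes [2, 1].

Assembling the blocks gives the Jordan form J above.

J = [[-4, 1, 0], [0, -4, 0], [0, 0, -4]]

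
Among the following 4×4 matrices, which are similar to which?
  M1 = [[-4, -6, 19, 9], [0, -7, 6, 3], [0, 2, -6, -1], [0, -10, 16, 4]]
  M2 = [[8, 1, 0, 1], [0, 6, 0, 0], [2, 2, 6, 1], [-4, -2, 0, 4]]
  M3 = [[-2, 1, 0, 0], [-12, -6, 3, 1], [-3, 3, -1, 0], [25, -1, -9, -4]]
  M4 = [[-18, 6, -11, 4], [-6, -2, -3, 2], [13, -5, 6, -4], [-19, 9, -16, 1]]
Characteristic polynomials: χ_{M1} = (x + 1)(x + 4)^3, χ_{M2} = (x - 6)^4, χ_{M3} = (x + 1)(x + 4)^3, χ_{M4} = (x + 1)(x + 4)^3.

{M1, M3, M4}: invariant factors (x + 1)(x + 4)^3.

{M2}: invariant factors (x - 6)^2, (x - 6)^2.

Matrices are similar if and only if their invariant-factor lists agree; the partition into similarity classes is {M1, M3, M4}, {M2}.

2 classes: {M1, M3, M4}, {M2}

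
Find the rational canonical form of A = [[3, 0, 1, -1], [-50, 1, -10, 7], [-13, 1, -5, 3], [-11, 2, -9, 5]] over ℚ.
The invariant factors of A (the non-unit diagonal entries of the Smith normal form of xI - A over ℚ[x]) are (x - 4)(x^3 + 3x - 3), each dividing the next. The characteristic polynomial is their product, (x - 4)(x^3 + 3x - 3).

The rational canonical form is the block-diagonal matrix of companion matrices C(f_i):
R = [[0, 0, 0, -12], [1, 0, 0, 15], [0, 1, 0, -3], [0, 0, 1, 4]].

Note the characteristic polynomial does not split into linear factors over ℚ, so A has no Jordan form over ℚ; the rational canonical form exists over any field.

R = [[0, 0, 0, -12], [1, 0, 0, 15], [0, 1, 0, -3], [0, 0, 1, 4]]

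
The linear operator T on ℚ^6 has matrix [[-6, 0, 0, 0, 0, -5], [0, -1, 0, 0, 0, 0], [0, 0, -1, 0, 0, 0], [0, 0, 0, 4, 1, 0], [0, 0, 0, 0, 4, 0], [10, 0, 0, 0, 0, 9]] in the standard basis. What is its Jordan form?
J = [[-1, 0, 0, 0, 0, 0], [0, -1, 0, 0, 0, 0], [0, 0, -1, 0, 0, 0], [0, 0, 0, 4, 1, 0], [0, 0, 0, 0, 4, 0], [0, 0, 0, 0, 0, 4]]

The characteristic polynomial is det(xI - A) = (x - 4)^3(x + 1)^3, so the eigenvalues are -1 (algebraic multiplicity 3), 4 (algebraic multiplicity 3).

For λ = -1: rank(A + I) = 3. The eigenspace has dimension 6 - 3 = 3, so there are 3 Jordan blocks; the rank sequence gives block sizes [1, 1, 1].

For λ = 4: rank(A - 4I) = 4, rank((A - 4I)^2) = 3. The eigenspace has dimension 6 - 4 = 2, so there are 2 Jordan blocks; the rank sequence gives block sizes [2, 1].

Assembling the blocks gives the Jordan form J above.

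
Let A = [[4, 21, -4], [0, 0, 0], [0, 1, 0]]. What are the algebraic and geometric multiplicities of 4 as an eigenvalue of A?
algebraic multiplicity 1, geometric multiplicity 1

The characteristic polynomial is x^2(x - 4), so the factor x - 4 appears with exponent 1: the algebraic multiplicity is 1.

rank(A - 4I) = 2, so the eigenspace has dimension 3 - 2 = 1: the geometric multiplicity is 1.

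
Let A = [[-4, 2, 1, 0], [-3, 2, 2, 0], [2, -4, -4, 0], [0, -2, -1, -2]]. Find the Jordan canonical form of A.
The characteristic polynomial is det(xI - A) = (x + 2)^4, so the eigenvalues are -2 (algebraic multiplicity 4).

For λ = -2: rank(A + 2I) = 2, rank((A + 2I)^2) = 1, rank((A + 2I)^3) = 0. The eigenspace has dimension 4 - 2 = 2, so there are 2 Jordan blocks; the rank sequence gives block sizes [3, 1].

Assembling the blocks gives the Jordan form J above.

J = [[-2, 1, 0, 0], [0, -2, 1, 0], [0, 0, -2, 0], [0, 0, 0, -2]]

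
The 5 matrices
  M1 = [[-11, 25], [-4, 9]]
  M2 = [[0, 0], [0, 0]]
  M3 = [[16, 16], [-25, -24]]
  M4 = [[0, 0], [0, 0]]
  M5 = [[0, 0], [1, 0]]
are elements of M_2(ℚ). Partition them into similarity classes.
Characteristic polynomials: χ_{M1} = (x + 1)^2, χ_{M2} = x^2, χ_{M3} = (x + 4)^2, χ_{M4} = x^2, χ_{M5} = x^2.

{M1}: invariant factors (x + 1)^2.

{M2, M4}: invariant factors x, x.

{M3}: invariant factors (x + 4)^2.

{M5}: invariant factors x^2.

Matrices are similar if and only if their invariant-factor lists agree; the partition into similarity classes is {M1}, {M2, M4}, {M3}, {M5}.

4 classes: {M1}, {M2, M4}, {M3}, {M5}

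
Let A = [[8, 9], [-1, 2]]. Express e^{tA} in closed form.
A has Jordan form J = [[5, 1], [0, 5]] with A = PJP^{-1}, so e^{tA} = P e^{tJ} P^{-1}.

For a Jordan block J_k(λ), e^{tJ_k(λ)} = e^{λt} · (I + tN + t^2 N^2/2! + ... + t^{k-1} N^{k-1}/(k-1)!) where N is the nilpotent superdiagonal part.

Assembling the blocks and conjugating back gives the entries of e^{tA} as shown above.

e^{tA} = [[(3*t + 1)*e^{5*t}, 9*t*e^{5*t}], [-t*e^{5*t}, (1 - 3*t)*e^{5*t}]]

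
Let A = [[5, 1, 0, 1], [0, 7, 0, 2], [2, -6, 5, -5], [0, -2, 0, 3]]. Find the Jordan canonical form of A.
J = [[5, 1, 0, 0], [0, 5, 0, 0], [0, 0, 5, 1], [0, 0, 0, 5]]

The characteristic polynomial is det(xI - A) = (x - 5)^4, so the eigenvalues are 5 (algebraic multiplicity 4).

For λ = 5: rank(A - 5I) = 2, rank((A - 5I)^2) = 0. The eigenspace has dimension 4 - 2 = 2, so there are 2 Jordan blocks; the rank sequence gives block sizes [2, 2].

Assembling the blocks gives the Jordan form J above.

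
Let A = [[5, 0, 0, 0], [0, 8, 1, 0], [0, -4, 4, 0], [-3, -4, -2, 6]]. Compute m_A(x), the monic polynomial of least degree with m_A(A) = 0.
The characteristic polynomial factors as (x - 6)^3(x - 5). The minimal polynomial is ∏(x - λ)^{k_λ} where k_λ is the size of the largest Jordan block at λ.

For λ = 5: rank(A - 5I) = 3, and the largest Jordan block has size 1 (the smallest k with rank((A - 5I)^k) = rank((A - 5I)^(k+1))).
For λ = 6: rank(A - 6I) = 2, and the largest Jordan block has size 2 (the smallest k with rank((A - 6I)^k) = rank((A - 6I)^(k+1))).

So m_A(x) = (x - 6)^2(x - 5).

m_A(x) = (x - 6)^2(x - 5)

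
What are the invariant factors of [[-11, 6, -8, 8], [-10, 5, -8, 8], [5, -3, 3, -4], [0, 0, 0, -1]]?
x + 1, x + 1, (x + 1)^2

The Jordan structure of A has elementary divisors (x + 1)^2, (x + 1), (x + 1). Arranging the block sizes at each eigenvalue in decreasing order and taking row products gives the invariant factors.

Invariant factors (smallest first, each dividing the next): x + 1, x + 1, (x + 1)^2.

Check: the last factor (x + 1)^2 is the minimal polynomial, and the product (x + 1)^4 is the characteristic polynomial.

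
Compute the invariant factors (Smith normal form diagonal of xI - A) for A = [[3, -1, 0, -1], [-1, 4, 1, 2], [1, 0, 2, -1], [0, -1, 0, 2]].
x - 3, (x - 3)^2(x - 2)

The Jordan structure of A has elementary divisors (x - 2), (x - 3)^2, (x - 3). Arranging the block sizes at each eigenvalue in decreasing order and taking row products gives the invariant factors.

Invariant factors (smallest first, each dividing the next): x - 3, (x - 3)^2(x - 2).

Check: the last factor (x - 3)^2(x - 2) is the minimal polynomial, and the product (x - 3)^3(x - 2) is the characteristic polynomial.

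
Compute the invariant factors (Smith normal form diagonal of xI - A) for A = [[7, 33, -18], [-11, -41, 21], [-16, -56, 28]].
(x + 2)^3

The Jordan structure of A has elementary divisors (x + 2)^3. Arranging the block sizes at each eigenvalue in decreasing order and taking row products gives the invariant factors.

Invariant factors (smallest first, each dividing the next): (x + 2)^3.

Check: the last factor (x + 2)^3 is the minimal polynomial, and the product (x + 2)^3 is the characteristic polynomial.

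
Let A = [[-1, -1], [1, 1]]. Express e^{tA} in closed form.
A has Jordan form J = [[0, 1], [0, 0]] with A = PJP^{-1}, so e^{tA} = P e^{tJ} P^{-1}.

For a Jordan block J_k(λ), e^{tJ_k(λ)} = e^{λt} · (I + tN + t^2 N^2/2! + ... + t^{k-1} N^{k-1}/(k-1)!) where N is the nilpotent superdiagonal part.

Assembling the blocks and conjugating back gives the entries of e^{tA} as shown above.

e^{tA} = [[1 - t, -t], [t, t + 1]]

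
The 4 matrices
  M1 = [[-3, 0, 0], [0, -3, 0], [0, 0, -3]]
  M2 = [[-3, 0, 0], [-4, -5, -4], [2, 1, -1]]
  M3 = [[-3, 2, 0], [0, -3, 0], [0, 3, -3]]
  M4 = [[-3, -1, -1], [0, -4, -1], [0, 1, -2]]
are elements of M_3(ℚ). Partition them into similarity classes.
Characteristic polynomials: χ_{M1} = (x + 3)^3, χ_{M2} = (x + 3)^3, χ_{M3} = (x + 3)^3, χ_{M4} = (x + 3)^3.

{M1}: invariant factors x + 3, x + 3, x + 3.

{M2, M3, M4}: invariant factors x + 3, (x + 3)^2.

Matrices are similar if and only if their invariant-factor lists agree; the partition into similarity classes is {M1}, {M2, M3, M4}.

2 classes: {M1}, {M2, M3, M4}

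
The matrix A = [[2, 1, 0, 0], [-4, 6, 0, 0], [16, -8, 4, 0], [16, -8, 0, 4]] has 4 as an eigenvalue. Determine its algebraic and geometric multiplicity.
algebraic multiplicity 4, geometric multiplicity 3

The characteristic polynomial is (x - 4)^4, so the factor x - 4 appears with exponent 4: the algebraic multiplicity is 4.

rank(A - 4I) = 1, so the eigenspace has dimension 4 - 1 = 3: the geometric multiplicity is 3.

Since 3 < 4, A is not diagonalizable.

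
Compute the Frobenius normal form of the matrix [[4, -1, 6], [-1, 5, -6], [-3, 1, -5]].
R = [[0, 0, -5], [1, 0, 2], [0, 1, 4]]

The invariant factors of A (the non-unit diagonal entries of the Smith normal form of xI - A over ℚ[x]) are (x - 1)(x^2 - 3x - 5), each dividing the next. The characteristic polynomial is their product, (x - 1)(x^2 - 3x - 5).

The rational canonical form is the block-diagonal matrix of companion matrices C(f_i):
R = [[0, 0, -5], [1, 0, 2], [0, 1, 4]].

Note the characteristic polynomial does not split into linear factors over ℚ, so A has no Jordan form over ℚ; the rational canonical form exists over any field.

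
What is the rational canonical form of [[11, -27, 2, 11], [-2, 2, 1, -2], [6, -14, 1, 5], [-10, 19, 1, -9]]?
R = [[0, 0, 0, 15], [1, 0, 0, -3], [0, 1, 0, 0], [0, 0, 1, 5]]

The invariant factors of A (the non-unit diagonal entries of the Smith normal form of xI - A over ℚ[x]) are (x - 5)(x^3 + 3), each dividing the next. The characteristic polynomial is their product, (x - 5)(x^3 + 3).

The rational canonical form is the block-diagonal matrix of companion matrices C(f_i):
R = [[0, 0, 0, 15], [1, 0, 0, -3], [0, 1, 0, 0], [0, 0, 1, 5]].

Note the characteristic polynomial does not split into linear factors over ℚ, so A has no Jordan form over ℚ; the rational canonical form exists over any field.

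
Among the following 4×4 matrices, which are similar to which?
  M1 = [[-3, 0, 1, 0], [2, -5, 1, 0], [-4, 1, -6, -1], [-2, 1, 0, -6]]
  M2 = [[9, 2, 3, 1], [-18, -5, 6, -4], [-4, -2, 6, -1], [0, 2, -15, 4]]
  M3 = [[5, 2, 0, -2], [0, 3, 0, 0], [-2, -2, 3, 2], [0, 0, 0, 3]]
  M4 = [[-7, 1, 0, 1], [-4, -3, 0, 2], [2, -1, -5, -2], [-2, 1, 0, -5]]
3 classes: {M1, M4}, {M2}, {M3}

Characteristic polynomials: χ_{M1} = (x + 5)^4, χ_{M2} = (x - 5)(x - 3)^3, χ_{M3} = (x - 5)(x - 3)^3, χ_{M4} = (x + 5)^4.

{M1, M4}: invariant factors x + 5, (x + 5)^3.

{M2}: invariant factors x - 3, (x - 5)(x - 3)^2.

{M3}: invariant factors x - 3, x - 3, (x - 5)(x - 3).

Matrices are similar if and only if their invariant-factor lists agree; the partition into similarity classes is {M1, M4}, {M2}, {M3}.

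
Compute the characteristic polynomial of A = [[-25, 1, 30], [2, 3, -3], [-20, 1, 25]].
xI - A = [[x + 25, -1, -30], [-2, x - 3, 3], [20, -1, x - 25]].

Expanding det(xI - A) along the first row:
det(xI - A) = + (x + 25)·det([[x - 3, 3], [-1, x - 25]]) - (-1)·det([[-2, 3], [20, x - 25]]) + (-30)·det([[-2, x - 3], [20, -1]]).

Evaluating gives χ_A(x) = x^3 - 3x^2 - 24x + 80 = (x - 4)^2(x + 5).

χ_A(x) = (x - 4)^2(x + 5)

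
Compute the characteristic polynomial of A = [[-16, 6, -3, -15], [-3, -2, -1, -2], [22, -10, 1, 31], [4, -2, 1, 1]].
χ_A(x) = (x + 4)^4

xI - A = [[x + 16, -6, 3, 15], [3, x + 2, 1, 2], [-22, 10, x - 1, -31], [-4, 2, -1, x - 1]].

Expanding det(xI - A) along the first row:
det(xI - A) = + (x + 16)·det([[x + 2, 1, 2], [10, x - 1, -31], [2, -1, x - 1]]) - (-6)·det([[3, 1, 2], [-22, x - 1, -31], [-4, -1, x - 1]]) + (3)·det([[3, x + 2, 2], [-22, 10, -31], [-4, 2, x - 1]]) - (15)·det([[3, x + 2, 1], [-22, 10, x - 1], [-4, 2, -1]]).

Evaluating gives χ_A(x) = x^4 + 16x^3 + 96x^2 + 256x + 256 = (x + 4)^4.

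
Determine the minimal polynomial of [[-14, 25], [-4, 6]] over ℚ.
The characteristic polynomial factors as (x + 4)^2. The minimal polynomial is ∏(x - λ)^{k_λ} where k_λ is the size of the largest Jordan block at λ.

For λ = -4: rank(A + 4I) = 1, and the largest Jordan block has size 2 (the smallest k with rank((A + 4I)^k) = rank((A + 4I)^(k+1))).

So m_A(x) = (x + 4)^2.

m_A(x) = (x + 4)^2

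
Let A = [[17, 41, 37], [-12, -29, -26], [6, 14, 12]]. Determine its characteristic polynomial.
χ_A(x) = (x - 2)(x + 1)^2

xI - A = [[x - 17, -41, -37], [12, x + 29, 26], [-6, -14, x - 12]].

Expanding det(xI - A) along the first row:
det(xI - A) = + (x - 17)·det([[x + 29, 26], [-14, x - 12]]) - (-41)·det([[12, 26], [-6, x - 12]]) + (-37)·det([[12, x + 29], [-6, -14]]).

Evaluating gives χ_A(x) = x^3 - 3x - 2 = (x - 2)(x + 1)^2.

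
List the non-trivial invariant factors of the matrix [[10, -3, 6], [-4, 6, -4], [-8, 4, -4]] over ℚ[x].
The Jordan structure of A has elementary divisors (x - 4)^2, (x - 4). Arranging the block sizes at each eigenvalue in decreasing order and taking row products gives the invariant factors.

Invariant factors (smallest first, each dividing the next): x - 4, (x - 4)^2.

Check: the last factor (x - 4)^2 is the minimal polynomial, and the product (x - 4)^3 is the characteristic polynomial.

x - 4, (x - 4)^2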